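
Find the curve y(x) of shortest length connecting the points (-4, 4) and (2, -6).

Arc-length functional: J[y] = ∫ sqrt(1 + (y')^2) dx.
Lagrangian L = sqrt(1 + (y')^2) has no explicit y dependence, so ∂L/∂y = 0 and the Euler-Lagrange equation gives
    d/dx( y' / sqrt(1 + (y')^2) ) = 0  ⇒  y' / sqrt(1 + (y')^2) = const.
Hence y' is constant, so y(x) is affine.
Fitting the endpoints (-4, 4) and (2, -6):
    slope m = ((-6) − 4) / (2 − (-4)) = -5/3,
    intercept c = 4 − m·(-4) = -8/3.
Extremal: y(x) = (-5/3) x - 8/3.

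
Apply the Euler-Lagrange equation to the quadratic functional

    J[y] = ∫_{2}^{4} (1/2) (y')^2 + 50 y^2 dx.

The Lagrangian is L = (1/2) (y')^2 + 50 y^2.
Compute ∂L/∂y = 100y, ∂L/∂y' = y'.
The Euler-Lagrange equation d/dx(∂L/∂y') − ∂L/∂y = 0 reduces to
    y'' − 100 y = 0.
Its general solution is
    y(x) = A e^(10x) + B e^(−10x),
with A, B fixed by the endpoint conditions.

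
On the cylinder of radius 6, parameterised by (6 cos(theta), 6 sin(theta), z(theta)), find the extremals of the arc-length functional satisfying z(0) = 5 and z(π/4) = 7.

Parameterise the cylinder of radius R = 6 as
    r(θ) = (6 cos θ, 6 sin θ, z(θ)).
The arc-length element is
    ds = sqrt(36 + (dz/dθ)^2) dθ,
so the Lagrangian is L = sqrt(36 + z'^2).
L depends on z' only, not on z or θ, so ∂L/∂z = 0 and
    ∂L/∂z' = z' / sqrt(36 + z'^2).
The Euler-Lagrange equation gives
    d/dθ( z' / sqrt(36 + z'^2) ) = 0,
so z' is constant. Integrating once:
    z(θ) = a θ + b,
a helix on the cylinder (a straight line when the cylinder is unrolled). The constants a, b are determined by the endpoint conditions.
With endpoint conditions z(0) = 5 and z(π/4) = 7: from z(0) = b we get b = 5, and a·π/4 + 5 = 7 gives a = 8/π, so
    z(θ) = (8/π) θ + 5.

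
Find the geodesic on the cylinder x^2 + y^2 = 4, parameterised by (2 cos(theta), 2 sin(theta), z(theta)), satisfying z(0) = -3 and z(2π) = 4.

Parameterise the cylinder of radius R = 2 as
    r(θ) = (2 cos θ, 2 sin θ, z(θ)).
The arc-length element is
    ds = sqrt(4 + (dz/dθ)^2) dθ,
so the Lagrangian is L = sqrt(4 + z'^2).
L depends on z' only, not on z or θ, so ∂L/∂z = 0 and
    ∂L/∂z' = z' / sqrt(4 + z'^2).
The Euler-Lagrange equation gives
    d/dθ( z' / sqrt(4 + z'^2) ) = 0,
so z' is constant. Integrating once:
    z(θ) = a θ + b,
a helix on the cylinder (a straight line when the cylinder is unrolled). The constants a, b are determined by the endpoint conditions.
With endpoint conditions z(0) = -3 and z(2π) = 4: from z(0) = b we get b = -3, and a·2π + -3 = 4 gives a = 7/(2π), so
    z(θ) = (7/(2π)) θ − 3.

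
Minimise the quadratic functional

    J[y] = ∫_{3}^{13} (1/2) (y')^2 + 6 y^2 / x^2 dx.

The Lagrangian is L = (1/2) (y')^2 + 6 y^2 / x^2.
Compute ∂L/∂y = 12y/x^2, ∂L/∂y' = y'.
The Euler-Lagrange equation d/dx(∂L/∂y') − ∂L/∂y = 0 reduces to
    y'' − 12/x^2 · y = 0  (x > 0).
Its general solution is
    y(x) = A x^4 + B x^(-3),
with A, B fixed by the endpoint conditions.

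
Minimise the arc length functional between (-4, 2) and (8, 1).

Arc-length functional: J[y] = ∫ sqrt(1 + (y')^2) dx.
Lagrangian L = sqrt(1 + (y')^2) has no explicit y dependence, so ∂L/∂y = 0 and the Euler-Lagrange equation gives
    d/dx( y' / sqrt(1 + (y')^2) ) = 0  ⇒  y' / sqrt(1 + (y')^2) = const.
Hence y' is constant, so y(x) is affine.
Fitting the endpoints (-4, 2) and (8, 1):
    slope m = (1 − 2) / (8 − (-4)) = -1/12,
    intercept c = 2 − m·(-4) = 5/3.
Extremal: y(x) = (-1/12) x + 5/3.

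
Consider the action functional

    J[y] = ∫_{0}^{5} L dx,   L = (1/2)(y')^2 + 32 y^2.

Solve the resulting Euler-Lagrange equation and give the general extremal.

The Lagrangian is L = (1/2)(y')^2 + 32 y^2.
∂L/∂y = 64y.
∂L/∂y' = y'.
The Euler-Lagrange equation d/dx(∂L/∂y') − ∂L/∂y = 0 becomes:
    y'' - 64 y = 0
General solution: y(x) = A e^(8x) + B e^(-8x), where A and B are arbitrary constants fixed by the endpoint conditions.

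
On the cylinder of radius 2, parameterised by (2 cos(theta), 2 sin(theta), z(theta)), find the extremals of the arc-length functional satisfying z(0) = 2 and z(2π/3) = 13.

Parameterise the cylinder of radius R = 2 as
    r(θ) = (2 cos θ, 2 sin θ, z(θ)).
The arc-length element is
    ds = sqrt(4 + (dz/dθ)^2) dθ,
so the Lagrangian is L = sqrt(4 + z'^2).
L depends on z' only, not on z or θ, so ∂L/∂z = 0 and
    ∂L/∂z' = z' / sqrt(4 + z'^2).
The Euler-Lagrange equation gives
    d/dθ( z' / sqrt(4 + z'^2) ) = 0,
so z' is constant. Integrating once:
    z(θ) = a θ + b,
a helix on the cylinder (a straight line when the cylinder is unrolled). The constants a, b are determined by the endpoint conditions.
With endpoint conditions z(0) = 2 and z(2π/3) = 13: from z(0) = b we get b = 2, and a·2π/3 + 2 = 13 gives a = 33/(2π), so
    z(θ) = (33/(2π)) θ + 2.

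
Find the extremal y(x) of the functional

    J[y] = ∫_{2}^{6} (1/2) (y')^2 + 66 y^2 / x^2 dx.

The Lagrangian is L = (1/2) (y')^2 + 66 y^2 / x^2.
Compute ∂L/∂y = 132y/x^2, ∂L/∂y' = y'.
The Euler-Lagrange equation d/dx(∂L/∂y') − ∂L/∂y = 0 reduces to
    y'' − 132/x^2 · y = 0  (x > 0).
Its general solution is
    y(x) = A x^12 + B x^(-11),
with A, B fixed by the endpoint conditions.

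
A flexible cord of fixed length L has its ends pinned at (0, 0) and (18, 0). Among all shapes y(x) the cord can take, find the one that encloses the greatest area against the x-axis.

Set up the augmented Lagrangian using a multiplier λ for the length constraint:
    F(y, y') = y − λ sqrt(1 + y'^2).
F has no explicit x dependence, so the Beltrami identity yields a first integral
    F − y' ∂F/∂y' = C.
Compute ∂F/∂y' = −λ y' / sqrt(1 + y'^2). Then
    y − λ sqrt(1 + y'^2) + λ y'^2 / sqrt(1 + y'^2) = C
    ⇒  y − λ / sqrt(1 + y'^2) = C.
Solving for y' and integrating gives
    (x − a)^2 + (y − b)^2 = λ^2,
a circular arc of radius λ. The constants a, b are determined by the endpoint conditions y(0) = y(18) = 0, and λ is fixed implicitly by the length constraint
    ∫_{0}^{18} sqrt(1 + y'^2) dx = L.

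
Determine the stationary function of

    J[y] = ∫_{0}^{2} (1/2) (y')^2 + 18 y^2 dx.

The Lagrangian is L = (1/2) (y')^2 + 18 y^2.
Compute ∂L/∂y = 36y, ∂L/∂y' = y'.
The Euler-Lagrange equation d/dx(∂L/∂y') − ∂L/∂y = 0 reduces to
    y'' − 36 y = 0.
Its general solution is
    y(x) = A e^(6x) + B e^(−6x),
with A, B fixed by the endpoint conditions.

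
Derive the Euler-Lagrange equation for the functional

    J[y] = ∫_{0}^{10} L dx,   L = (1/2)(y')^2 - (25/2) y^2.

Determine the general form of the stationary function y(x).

The Lagrangian is L = (1/2)(y')^2 - (25/2) y^2.
∂L/∂y = -25y.
∂L/∂y' = y'.
The Euler-Lagrange equation d/dx(∂L/∂y') − ∂L/∂y = 0 becomes:
    y'' + 25 y = 0
General solution: y(x) = A sin(5x) + B cos(5x), where A and B are arbitrary constants fixed by the endpoint conditions.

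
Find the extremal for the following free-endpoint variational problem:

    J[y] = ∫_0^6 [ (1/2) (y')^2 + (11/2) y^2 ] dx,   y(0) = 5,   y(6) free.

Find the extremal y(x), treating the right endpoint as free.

The Lagrangian L = (1/2) (y')^2 + (11/2) y^2 gives
    ∂L/∂y = 11 y,   ∂L/∂y' = y'.
Euler-Lagrange: y'' − 11 y = 0.
With k = sqrt(11), the general solution is
    y(x) = A cosh(sqrt(11) x) + B sinh(sqrt(11) x).
Fixed left endpoint y(0) = 5 ⇒ A = 5.
The right endpoint x = 6 is free, so the natural (transversality) condition is ∂L/∂y' |_{x=6} = 0, i.e. y'(6) = 0.
Compute y'(x) = A k sinh(k x) + B k cosh(k x), so
    y'(6) = A k sinh(k·6) + B k cosh(k·6) = 0
    ⇒ B = −A tanh(k·6) = − 5 tanh(sqrt(11)·6).
Therefore the extremal is
    y(x) = 5 cosh(sqrt(11) x) − 5 tanh(sqrt(11)·6) sinh(sqrt(11) x).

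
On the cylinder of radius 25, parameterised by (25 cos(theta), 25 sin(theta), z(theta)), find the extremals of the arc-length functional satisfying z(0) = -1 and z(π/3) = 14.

Parameterise the cylinder of radius R = 25 as
    r(θ) = (25 cos θ, 25 sin θ, z(θ)).
The arc-length element is
    ds = sqrt(625 + (dz/dθ)^2) dθ,
so the Lagrangian is L = sqrt(625 + z'^2).
L depends on z' only, not on z or θ, so ∂L/∂z = 0 and
    ∂L/∂z' = z' / sqrt(625 + z'^2).
The Euler-Lagrange equation gives
    d/dθ( z' / sqrt(625 + z'^2) ) = 0,
so z' is constant. Integrating once:
    z(θ) = a θ + b,
a helix on the cylinder (a straight line when the cylinder is unrolled). The constants a, b are determined by the endpoint conditions.
With endpoint conditions z(0) = -1 and z(π/3) = 14: from z(0) = b we get b = -1, and a·π/3 + -1 = 14 gives a = 45/π, so
    z(θ) = (45/π) θ − 1.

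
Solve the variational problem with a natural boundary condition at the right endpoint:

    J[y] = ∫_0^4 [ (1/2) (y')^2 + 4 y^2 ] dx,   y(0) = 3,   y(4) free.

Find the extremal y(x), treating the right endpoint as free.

The Lagrangian L = (1/2) (y')^2 + 4 y^2 gives
    ∂L/∂y = 8 y,   ∂L/∂y' = y'.
Euler-Lagrange: y'' − 8 y = 0.
With k = sqrt(8), the general solution is
    y(x) = A cosh(sqrt(8) x) + B sinh(sqrt(8) x).
Fixed left endpoint y(0) = 3 ⇒ A = 3.
The right endpoint x = 4 is free, so the natural (transversality) condition is ∂L/∂y' |_{x=4} = 0, i.e. y'(4) = 0.
Compute y'(x) = A k sinh(k x) + B k cosh(k x), so
    y'(4) = A k sinh(k·4) + B k cosh(k·4) = 0
    ⇒ B = −A tanh(k·4) = − 3 tanh(sqrt(8)·4).
Therefore the extremal is
    y(x) = 3 cosh(sqrt(8) x) − 3 tanh(sqrt(8)·4) sinh(sqrt(8) x).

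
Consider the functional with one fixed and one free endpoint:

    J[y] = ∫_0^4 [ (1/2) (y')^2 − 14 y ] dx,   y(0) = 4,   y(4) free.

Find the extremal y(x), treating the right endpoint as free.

The Lagrangian L = (1/2) (y')^2 − 14 y gives
    ∂L/∂y = −14,   ∂L/∂y' = y'.
Euler-Lagrange: d/dx(y') − (−14) = 0, i.e. y'' + 14 = 0, so
    y(x) = −(14/2) x^2 + C1 x + C2.
Fixed left endpoint y(0) = 4 ⇒ C2 = 4.
The right endpoint x = 4 is free, so the natural (transversality) condition is ∂L/∂y' |_{x=4} = 0, i.e. y'(4) = 0.
Compute y'(x) = −14 x + C1, so y'(4) = −56 + C1 = 0 ⇒ C1 = 56.
Therefore the extremal is
    y(x) = −7 x^2 + 56 x + 4.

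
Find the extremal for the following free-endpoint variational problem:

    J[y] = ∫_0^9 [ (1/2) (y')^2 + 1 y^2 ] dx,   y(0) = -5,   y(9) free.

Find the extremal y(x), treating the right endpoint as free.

The Lagrangian L = (1/2) (y')^2 + 1 y^2 gives
    ∂L/∂y = 2 y,   ∂L/∂y' = y'.
Euler-Lagrange: y'' − 2 y = 0.
With k = sqrt(2), the general solution is
    y(x) = A cosh(sqrt(2) x) + B sinh(sqrt(2) x).
Fixed left endpoint y(0) = -5 ⇒ A = -5.
The right endpoint x = 9 is free, so the natural (transversality) condition is ∂L/∂y' |_{x=9} = 0, i.e. y'(9) = 0.
Compute y'(x) = A k sinh(k x) + B k cosh(k x), so
    y'(9) = A k sinh(k·9) + B k cosh(k·9) = 0
    ⇒ B = −A tanh(k·9) = 5 tanh(sqrt(2)·9).
Therefore the extremal is
    y(x) = −5 cosh(sqrt(2) x) + 5 tanh(sqrt(2)·9) sinh(sqrt(2) x).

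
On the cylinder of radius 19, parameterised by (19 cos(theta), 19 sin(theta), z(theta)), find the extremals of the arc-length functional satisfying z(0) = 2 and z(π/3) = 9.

Parameterise the cylinder of radius R = 19 as
    r(θ) = (19 cos θ, 19 sin θ, z(θ)).
The arc-length element is
    ds = sqrt(361 + (dz/dθ)^2) dθ,
so the Lagrangian is L = sqrt(361 + z'^2).
L depends on z' only, not on z or θ, so ∂L/∂z = 0 and
    ∂L/∂z' = z' / sqrt(361 + z'^2).
The Euler-Lagrange equation gives
    d/dθ( z' / sqrt(361 + z'^2) ) = 0,
so z' is constant. Integrating once:
    z(θ) = a θ + b,
a helix on the cylinder (a straight line when the cylinder is unrolled). The constants a, b are determined by the endpoint conditions.
With endpoint conditions z(0) = 2 and z(π/3) = 9: from z(0) = b we get b = 2, and a·π/3 + 2 = 9 gives a = 21/π, so
    z(θ) = (21/π) θ + 2.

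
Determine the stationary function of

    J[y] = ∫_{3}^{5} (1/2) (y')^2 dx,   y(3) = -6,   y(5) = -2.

The Lagrangian is L = (1/2) (y')^2.
Compute ∂L/∂y = 0, ∂L/∂y' = y'.
The Euler-Lagrange equation d/dx(∂L/∂y') − ∂L/∂y = 0 reduces to
    y'' = 0.
Its general solution is
    y(x) = A x + B,
with A, B fixed by the endpoint conditions.
Applying the endpoint conditions y(3) = -6 and y(5) = -2: solve A·3 + B = -6 and A·5 + B = -2. Subtracting gives A(5 − 3) = -2 − -6, so A = 2, and B = -6 − A·3 = -12. Therefore
    y(x) = 2 x - 12.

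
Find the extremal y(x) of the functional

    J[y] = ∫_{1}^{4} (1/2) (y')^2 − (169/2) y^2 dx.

The Lagrangian is L = (1/2) (y')^2 − (169/2) y^2.
Compute ∂L/∂y = -169y, ∂L/∂y' = y'.
The Euler-Lagrange equation d/dx(∂L/∂y') − ∂L/∂y = 0 reduces to
    y'' + 169 y = 0.
Its general solution is
    y(x) = A sin(13x) + B cos(13x),
with A, B fixed by the endpoint conditions.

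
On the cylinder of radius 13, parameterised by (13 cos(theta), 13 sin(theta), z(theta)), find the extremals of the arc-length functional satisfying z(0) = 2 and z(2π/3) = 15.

Parameterise the cylinder of radius R = 13 as
    r(θ) = (13 cos θ, 13 sin θ, z(θ)).
The arc-length element is
    ds = sqrt(169 + (dz/dθ)^2) dθ,
so the Lagrangian is L = sqrt(169 + z'^2).
L depends on z' only, not on z or θ, so ∂L/∂z = 0 and
    ∂L/∂z' = z' / sqrt(169 + z'^2).
The Euler-Lagrange equation gives
    d/dθ( z' / sqrt(169 + z'^2) ) = 0,
so z' is constant. Integrating once:
    z(θ) = a θ + b,
a helix on the cylinder (a straight line when the cylinder is unrolled). The constants a, b are determined by the endpoint conditions.
With endpoint conditions z(0) = 2 and z(2π/3) = 15: from z(0) = b we get b = 2, and a·2π/3 + 2 = 15 gives a = 39/(2π), so
    z(θ) = (39/(2π)) θ + 2.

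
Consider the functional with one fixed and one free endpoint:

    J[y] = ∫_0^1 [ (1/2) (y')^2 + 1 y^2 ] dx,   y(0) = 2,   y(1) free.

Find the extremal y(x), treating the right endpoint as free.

The Lagrangian L = (1/2) (y')^2 + 1 y^2 gives
    ∂L/∂y = 2 y,   ∂L/∂y' = y'.
Euler-Lagrange: y'' − 2 y = 0.
With k = sqrt(2), the general solution is
    y(x) = A cosh(sqrt(2) x) + B sinh(sqrt(2) x).
Fixed left endpoint y(0) = 2 ⇒ A = 2.
The right endpoint x = 1 is free, so the natural (transversality) condition is ∂L/∂y' |_{x=1} = 0, i.e. y'(1) = 0.
Compute y'(x) = A k sinh(k x) + B k cosh(k x), so
    y'(1) = A k sinh(k·1) + B k cosh(k·1) = 0
    ⇒ B = −A tanh(k·1) = − 2 tanh(sqrt(2)·1).
Therefore the extremal is
    y(x) = 2 cosh(sqrt(2) x) − 2 tanh(sqrt(2)·1) sinh(sqrt(2) x).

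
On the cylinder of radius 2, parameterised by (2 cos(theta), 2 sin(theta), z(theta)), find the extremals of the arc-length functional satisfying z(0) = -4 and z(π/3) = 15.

Parameterise the cylinder of radius R = 2 as
    r(θ) = (2 cos θ, 2 sin θ, z(θ)).
The arc-length element is
    ds = sqrt(4 + (dz/dθ)^2) dθ,
so the Lagrangian is L = sqrt(4 + z'^2).
L depends on z' only, not on z or θ, so ∂L/∂z = 0 and
    ∂L/∂z' = z' / sqrt(4 + z'^2).
The Euler-Lagrange equation gives
    d/dθ( z' / sqrt(4 + z'^2) ) = 0,
so z' is constant. Integrating once:
    z(θ) = a θ + b,
a helix on the cylinder (a straight line when the cylinder is unrolled). The constants a, b are determined by the endpoint conditions.
With endpoint conditions z(0) = -4 and z(π/3) = 15: from z(0) = b we get b = -4, and a·π/3 + -4 = 15 gives a = 57/π, so
    z(θ) = (57/π) θ − 4.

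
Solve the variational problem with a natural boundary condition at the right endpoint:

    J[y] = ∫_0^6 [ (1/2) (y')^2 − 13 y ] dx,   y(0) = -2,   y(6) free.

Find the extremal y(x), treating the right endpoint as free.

The Lagrangian L = (1/2) (y')^2 − 13 y gives
    ∂L/∂y = −13,   ∂L/∂y' = y'.
Euler-Lagrange: d/dx(y') − (−13) = 0, i.e. y'' + 13 = 0, so
    y(x) = −(13/2) x^2 + C1 x + C2.
Fixed left endpoint y(0) = -2 ⇒ C2 = -2.
The right endpoint x = 6 is free, so the natural (transversality) condition is ∂L/∂y' |_{x=6} = 0, i.e. y'(6) = 0.
Compute y'(x) = −13 x + C1, so y'(6) = −78 + C1 = 0 ⇒ C1 = 78.
Therefore the extremal is
    y(x) = −(13/2) x^2 + 78 x − 2.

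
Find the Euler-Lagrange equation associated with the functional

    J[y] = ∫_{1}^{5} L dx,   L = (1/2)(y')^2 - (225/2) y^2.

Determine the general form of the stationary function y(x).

The Lagrangian is L = (1/2)(y')^2 - (225/2) y^2.
∂L/∂y = -225y.
∂L/∂y' = y'.
The Euler-Lagrange equation d/dx(∂L/∂y') − ∂L/∂y = 0 becomes:
    y'' + 225 y = 0
General solution: y(x) = A sin(15x) + B cos(15x), where A and B are arbitrary constants fixed by the endpoint conditions.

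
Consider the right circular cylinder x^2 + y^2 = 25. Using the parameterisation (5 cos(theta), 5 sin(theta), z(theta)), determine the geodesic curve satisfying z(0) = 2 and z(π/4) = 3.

Parameterise the cylinder of radius R = 5 as
    r(θ) = (5 cos θ, 5 sin θ, z(θ)).
The arc-length element is
    ds = sqrt(25 + (dz/dθ)^2) dθ,
so the Lagrangian is L = sqrt(25 + z'^2).
L depends on z' only, not on z or θ, so ∂L/∂z = 0 and
    ∂L/∂z' = z' / sqrt(25 + z'^2).
The Euler-Lagrange equation gives
    d/dθ( z' / sqrt(25 + z'^2) ) = 0,
so z' is constant. Integrating once:
    z(θ) = a θ + b,
a helix on the cylinder (a straight line when the cylinder is unrolled). The constants a, b are determined by the endpoint conditions.
With endpoint conditions z(0) = 2 and z(π/4) = 3: from z(0) = b we get b = 2, and a·π/4 + 2 = 3 gives a = 4/π, so
    z(θ) = (4/π) θ + 2.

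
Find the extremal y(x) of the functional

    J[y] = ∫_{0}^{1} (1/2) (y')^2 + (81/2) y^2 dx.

The Lagrangian is L = (1/2) (y')^2 + (81/2) y^2.
Compute ∂L/∂y = 81y, ∂L/∂y' = y'.
The Euler-Lagrange equation d/dx(∂L/∂y') − ∂L/∂y = 0 reduces to
    y'' − 81 y = 0.
Its general solution is
    y(x) = A e^(9x) + B e^(−9x),
with A, B fixed by the endpoint conditions.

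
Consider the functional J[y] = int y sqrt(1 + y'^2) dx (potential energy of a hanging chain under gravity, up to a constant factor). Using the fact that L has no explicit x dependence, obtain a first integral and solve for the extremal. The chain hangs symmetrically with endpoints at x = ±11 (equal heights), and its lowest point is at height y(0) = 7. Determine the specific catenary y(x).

The Lagrangian L(y, y') = y sqrt(1 + y'^2) has no explicit x dependence, so the Beltrami identity applies:
    L − y' ∂L/∂y' = C.
Compute ∂L/∂y' = y · y' / sqrt(1 + y'^2). Then
    L − y' ∂L/∂y'
    = y sqrt(1 + y'^2) − y · y'^2 / sqrt(1 + y'^2)
    = y (1 + y'^2 − y'^2) / sqrt(1 + y'^2)
    = y / sqrt(1 + y'^2) = C.
Squaring gives y^2 = C^2 (1 + y'^2), i.e.
    y'^2 = y^2 / C^2 − 1.
Separating variables,
    dy / sqrt(y^2 − C^2) = dx / C,
and integrating gives arccosh(y / C) = (x − a)/C, so
    y(x) = C cosh((x − a)/C),
the catenary. The constants C and a are fixed by the two endpoint conditions (and, for the hanging-chain problem, the length constraint selects C).
Now fit the given data. The endpoints x = ±11 are symmetric at equal height, so the catenary is even about its minimum: a = 0 and y(x) = C cosh(x/C). The lowest point is y(0) = C cosh(0) = C, and we are told y(0) = 7, so C = 7. Therefore
    y(x) = 7 cosh(x/7),
and at the endpoints
    y(±11) = 7 cosh(11/7).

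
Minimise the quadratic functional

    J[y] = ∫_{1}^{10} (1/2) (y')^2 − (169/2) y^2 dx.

The Lagrangian is L = (1/2) (y')^2 − (169/2) y^2.
Compute ∂L/∂y = -169y, ∂L/∂y' = y'.
The Euler-Lagrange equation d/dx(∂L/∂y') − ∂L/∂y = 0 reduces to
    y'' + 169 y = 0.
Its general solution is
    y(x) = A sin(13x) + B cos(13x),
with A, B fixed by the endpoint conditions.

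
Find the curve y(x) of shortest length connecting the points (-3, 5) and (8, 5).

Arc-length functional: J[y] = ∫ sqrt(1 + (y')^2) dx.
Lagrangian L = sqrt(1 + (y')^2) has no explicit y dependence, so ∂L/∂y = 0 and the Euler-Lagrange equation gives
    d/dx( y' / sqrt(1 + (y')^2) ) = 0  ⇒  y' / sqrt(1 + (y')^2) = const.
Hence y' is constant, so y(x) is affine.
Fitting the endpoints (-3, 5) and (8, 5):
    slope m = (5 − 5) / (8 − (-3)) = 0,
    intercept c = 5 − m·(-3) = 5.
Extremal: y(x) = 5.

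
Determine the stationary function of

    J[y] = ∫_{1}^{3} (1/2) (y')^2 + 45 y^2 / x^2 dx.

The Lagrangian is L = (1/2) (y')^2 + 45 y^2 / x^2.
Compute ∂L/∂y = 90y/x^2, ∂L/∂y' = y'.
The Euler-Lagrange equation d/dx(∂L/∂y') − ∂L/∂y = 0 reduces to
    y'' − 90/x^2 · y = 0  (x > 0).
Its general solution is
    y(x) = A x^10 + B x^(-9),
with A, B fixed by the endpoint conditions.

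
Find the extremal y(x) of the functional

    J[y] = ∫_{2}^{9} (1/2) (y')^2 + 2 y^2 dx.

The Lagrangian is L = (1/2) (y')^2 + 2 y^2.
Compute ∂L/∂y = 4y, ∂L/∂y' = y'.
The Euler-Lagrange equation d/dx(∂L/∂y') − ∂L/∂y = 0 reduces to
    y'' − 4 y = 0.
Its general solution is
    y(x) = A e^(2x) + B e^(−2x),
with A, B fixed by the endpoint conditions.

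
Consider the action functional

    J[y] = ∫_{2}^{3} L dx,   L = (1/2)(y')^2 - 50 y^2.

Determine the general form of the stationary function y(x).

The Lagrangian is L = (1/2)(y')^2 - 50 y^2.
∂L/∂y = -100y.
∂L/∂y' = y'.
The Euler-Lagrange equation d/dx(∂L/∂y') − ∂L/∂y = 0 becomes:
    y'' + 100 y = 0
General solution: y(x) = A sin(10x) + B cos(10x), where A and B are arbitrary constants fixed by the endpoint conditions.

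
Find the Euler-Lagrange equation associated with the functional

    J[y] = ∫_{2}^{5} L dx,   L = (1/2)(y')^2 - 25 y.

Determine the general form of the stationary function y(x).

The Lagrangian is L = (1/2)(y')^2 - 25 y.
∂L/∂y = -25.
∂L/∂y' = y'.
The Euler-Lagrange equation d/dx(∂L/∂y') − ∂L/∂y = 0 becomes:
    y'' + 25 = 0
General solution: y(x) = -(25/2) x^2 + A x + B, where A and B are arbitrary constants fixed by the endpoint conditions.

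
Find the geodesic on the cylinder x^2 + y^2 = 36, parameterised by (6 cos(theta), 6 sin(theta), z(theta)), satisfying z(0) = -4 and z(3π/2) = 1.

Parameterise the cylinder of radius R = 6 as
    r(θ) = (6 cos θ, 6 sin θ, z(θ)).
The arc-length element is
    ds = sqrt(36 + (dz/dθ)^2) dθ,
so the Lagrangian is L = sqrt(36 + z'^2).
L depends on z' only, not on z or θ, so ∂L/∂z = 0 and
    ∂L/∂z' = z' / sqrt(36 + z'^2).
The Euler-Lagrange equation gives
    d/dθ( z' / sqrt(36 + z'^2) ) = 0,
so z' is constant. Integrating once:
    z(θ) = a θ + b,
a helix on the cylinder (a straight line when the cylinder is unrolled). The constants a, b are determined by the endpoint conditions.
With endpoint conditions z(0) = -4 and z(3π/2) = 1: from z(0) = b we get b = -4, and a·3π/2 + -4 = 1 gives a = 10/(3π), so
    z(θ) = (10/(3π)) θ − 4.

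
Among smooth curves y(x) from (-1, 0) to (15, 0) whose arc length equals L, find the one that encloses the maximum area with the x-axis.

Set up the augmented Lagrangian using a multiplier λ for the length constraint:
    F(y, y') = y − λ sqrt(1 + y'^2).
F has no explicit x dependence, so the Beltrami identity yields a first integral
    F − y' ∂F/∂y' = C.
Compute ∂F/∂y' = −λ y' / sqrt(1 + y'^2). Then
    y − λ sqrt(1 + y'^2) + λ y'^2 / sqrt(1 + y'^2) = C
    ⇒  y − λ / sqrt(1 + y'^2) = C.
Solving for y' and integrating gives
    (x − a)^2 + (y − b)^2 = λ^2,
a circular arc of radius λ. The constants a, b are determined by the endpoint conditions y(-1) = y(15) = 0, and λ is fixed implicitly by the length constraint
    ∫_{-1}^{15} sqrt(1 + y'^2) dx = L.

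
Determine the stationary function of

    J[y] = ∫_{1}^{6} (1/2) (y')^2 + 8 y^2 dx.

The Lagrangian is L = (1/2) (y')^2 + 8 y^2.
Compute ∂L/∂y = 16y, ∂L/∂y' = y'.
The Euler-Lagrange equation d/dx(∂L/∂y') − ∂L/∂y = 0 reduces to
    y'' − 16 y = 0.
Its general solution is
    y(x) = A e^(4x) + B e^(−4x),
with A, B fixed by the endpoint conditions.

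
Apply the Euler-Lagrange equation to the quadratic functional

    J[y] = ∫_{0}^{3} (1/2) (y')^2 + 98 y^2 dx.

The Lagrangian is L = (1/2) (y')^2 + 98 y^2.
Compute ∂L/∂y = 196y, ∂L/∂y' = y'.
The Euler-Lagrange equation d/dx(∂L/∂y') − ∂L/∂y = 0 reduces to
    y'' − 196 y = 0.
Its general solution is
    y(x) = A e^(14x) + B e^(−14x),
with A, B fixed by the endpoint conditions.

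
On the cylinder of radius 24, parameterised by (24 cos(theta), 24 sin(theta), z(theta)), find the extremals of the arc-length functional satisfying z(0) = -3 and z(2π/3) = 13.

Parameterise the cylinder of radius R = 24 as
    r(θ) = (24 cos θ, 24 sin θ, z(θ)).
The arc-length element is
    ds = sqrt(576 + (dz/dθ)^2) dθ,
so the Lagrangian is L = sqrt(576 + z'^2).
L depends on z' only, not on z or θ, so ∂L/∂z = 0 and
    ∂L/∂z' = z' / sqrt(576 + z'^2).
The Euler-Lagrange equation gives
    d/dθ( z' / sqrt(576 + z'^2) ) = 0,
so z' is constant. Integrating once:
    z(θ) = a θ + b,
a helix on the cylinder (a straight line when the cylinder is unrolled). The constants a, b are determined by the endpoint conditions.
With endpoint conditions z(0) = -3 and z(2π/3) = 13: from z(0) = b we get b = -3, and a·2π/3 + -3 = 13 gives a = 24/π, so
    z(θ) = (24/π) θ − 3.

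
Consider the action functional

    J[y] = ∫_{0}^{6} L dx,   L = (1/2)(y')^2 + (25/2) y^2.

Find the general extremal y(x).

The Lagrangian is L = (1/2)(y')^2 + (25/2) y^2.
∂L/∂y = 25y.
∂L/∂y' = y'.
The Euler-Lagrange equation d/dx(∂L/∂y') − ∂L/∂y = 0 becomes:
    y'' - 25 y = 0
General solution: y(x) = A e^(5x) + B e^(-5x), where A and B are arbitrary constants fixed by the endpoint conditions.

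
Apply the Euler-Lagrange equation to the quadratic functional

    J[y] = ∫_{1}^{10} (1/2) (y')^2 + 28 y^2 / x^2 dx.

The Lagrangian is L = (1/2) (y')^2 + 28 y^2 / x^2.
Compute ∂L/∂y = 56y/x^2, ∂L/∂y' = y'.
The Euler-Lagrange equation d/dx(∂L/∂y') − ∂L/∂y = 0 reduces to
    y'' − 56/x^2 · y = 0  (x > 0).
Its general solution is
    y(x) = A x^8 + B x^(-7),
with A, B fixed by the endpoint conditions.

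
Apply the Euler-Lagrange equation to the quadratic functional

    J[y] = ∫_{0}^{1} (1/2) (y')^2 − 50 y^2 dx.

The Lagrangian is L = (1/2) (y')^2 − 50 y^2.
Compute ∂L/∂y = -100y, ∂L/∂y' = y'.
The Euler-Lagrange equation d/dx(∂L/∂y') − ∂L/∂y = 0 reduces to
    y'' + 100 y = 0.
Its general solution is
    y(x) = A sin(10x) + B cos(10x),
with A, B fixed by the endpoint conditions.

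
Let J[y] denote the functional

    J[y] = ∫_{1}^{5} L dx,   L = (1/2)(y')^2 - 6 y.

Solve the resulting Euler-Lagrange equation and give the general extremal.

The Lagrangian is L = (1/2)(y')^2 - 6 y.
∂L/∂y = -6.
∂L/∂y' = y'.
The Euler-Lagrange equation d/dx(∂L/∂y') − ∂L/∂y = 0 becomes:
    y'' + 6 = 0
General solution: y(x) = -3 x^2 + A x + B, where A and B are arbitrary constants fixed by the endpoint conditions.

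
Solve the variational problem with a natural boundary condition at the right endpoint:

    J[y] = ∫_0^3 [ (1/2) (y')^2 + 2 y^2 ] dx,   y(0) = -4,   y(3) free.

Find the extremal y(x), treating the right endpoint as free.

The Lagrangian L = (1/2) (y')^2 + 2 y^2 gives
    ∂L/∂y = 4 y,   ∂L/∂y' = y'.
Euler-Lagrange: y'' − 4 y = 0.
With k = 2, the general solution is
    y(x) = A cosh(2 x) + B sinh(2 x).
Fixed left endpoint y(0) = -4 ⇒ A = -4.
The right endpoint x = 3 is free, so the natural (transversality) condition is ∂L/∂y' |_{x=3} = 0, i.e. y'(3) = 0.
Compute y'(x) = A k sinh(k x) + B k cosh(k x), so
    y'(3) = A k sinh(k·3) + B k cosh(k·3) = 0
    ⇒ B = −A tanh(k·3) = 4 tanh(2·3).
Therefore the extremal is
    y(x) = −4 cosh(2 x) + 4 tanh(2·3) sinh(2 x).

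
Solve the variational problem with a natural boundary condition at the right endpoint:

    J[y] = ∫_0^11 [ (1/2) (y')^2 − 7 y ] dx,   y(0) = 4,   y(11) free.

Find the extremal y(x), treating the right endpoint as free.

The Lagrangian L = (1/2) (y')^2 − 7 y gives
    ∂L/∂y = −7,   ∂L/∂y' = y'.
Euler-Lagrange: d/dx(y') − (−7) = 0, i.e. y'' + 7 = 0, so
    y(x) = −(7/2) x^2 + C1 x + C2.
Fixed left endpoint y(0) = 4 ⇒ C2 = 4.
The right endpoint x = 11 is free, so the natural (transversality) condition is ∂L/∂y' |_{x=11} = 0, i.e. y'(11) = 0.
Compute y'(x) = −7 x + C1, so y'(11) = −77 + C1 = 0 ⇒ C1 = 77.
Therefore the extremal is
    y(x) = −(7/2) x^2 + 77 x + 4.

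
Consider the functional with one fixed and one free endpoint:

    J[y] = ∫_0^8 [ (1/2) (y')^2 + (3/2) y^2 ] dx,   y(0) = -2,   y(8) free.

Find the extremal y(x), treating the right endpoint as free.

The Lagrangian L = (1/2) (y')^2 + (3/2) y^2 gives
    ∂L/∂y = 3 y,   ∂L/∂y' = y'.
Euler-Lagrange: y'' − 3 y = 0.
With k = sqrt(3), the general solution is
    y(x) = A cosh(sqrt(3) x) + B sinh(sqrt(3) x).
Fixed left endpoint y(0) = -2 ⇒ A = -2.
The right endpoint x = 8 is free, so the natural (transversality) condition is ∂L/∂y' |_{x=8} = 0, i.e. y'(8) = 0.
Compute y'(x) = A k sinh(k x) + B k cosh(k x), so
    y'(8) = A k sinh(k·8) + B k cosh(k·8) = 0
    ⇒ B = −A tanh(k·8) = 2 tanh(sqrt(3)·8).
Therefore the extremal is
    y(x) = −2 cosh(sqrt(3) x) + 2 tanh(sqrt(3)·8) sinh(sqrt(3) x).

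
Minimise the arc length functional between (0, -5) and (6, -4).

Arc-length functional: J[y] = ∫ sqrt(1 + (y')^2) dx.
Lagrangian L = sqrt(1 + (y')^2) has no explicit y dependence, so ∂L/∂y = 0 and the Euler-Lagrange equation gives
    d/dx( y' / sqrt(1 + (y')^2) ) = 0  ⇒  y' / sqrt(1 + (y')^2) = const.
Hence y' is constant, so y(x) is affine.
Fitting the endpoints (0, -5) and (6, -4):
    slope m = ((-4) − (-5)) / (6 − 0) = 1/6,
    intercept c = (-5) − m·0 = -5.
Extremal: y(x) = (1/6) x - 5.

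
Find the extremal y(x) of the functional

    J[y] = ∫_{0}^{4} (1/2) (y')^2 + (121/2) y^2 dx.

The Lagrangian is L = (1/2) (y')^2 + (121/2) y^2.
Compute ∂L/∂y = 121y, ∂L/∂y' = y'.
The Euler-Lagrange equation d/dx(∂L/∂y') − ∂L/∂y = 0 reduces to
    y'' − 121 y = 0.
Its general solution is
    y(x) = A e^(11x) + B e^(−11x),
with A, B fixed by the endpoint conditions.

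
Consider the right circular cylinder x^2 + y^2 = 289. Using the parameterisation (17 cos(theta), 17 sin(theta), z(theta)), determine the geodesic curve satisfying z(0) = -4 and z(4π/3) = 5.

Parameterise the cylinder of radius R = 17 as
    r(θ) = (17 cos θ, 17 sin θ, z(θ)).
The arc-length element is
    ds = sqrt(289 + (dz/dθ)^2) dθ,
so the Lagrangian is L = sqrt(289 + z'^2).
L depends on z' only, not on z or θ, so ∂L/∂z = 0 and
    ∂L/∂z' = z' / sqrt(289 + z'^2).
The Euler-Lagrange equation gives
    d/dθ( z' / sqrt(289 + z'^2) ) = 0,
so z' is constant. Integrating once:
    z(θ) = a θ + b,
a helix on the cylinder (a straight line when the cylinder is unrolled). The constants a, b are determined by the endpoint conditions.
With endpoint conditions z(0) = -4 and z(4π/3) = 5: from z(0) = b we get b = -4, and a·4π/3 + -4 = 5 gives a = 27/(4π), so
    z(θ) = (27/(4π)) θ − 4.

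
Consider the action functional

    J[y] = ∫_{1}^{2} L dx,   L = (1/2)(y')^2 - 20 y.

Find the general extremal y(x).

The Lagrangian is L = (1/2)(y')^2 - 20 y.
∂L/∂y = -20.
∂L/∂y' = y'.
The Euler-Lagrange equation d/dx(∂L/∂y') − ∂L/∂y = 0 becomes:
    y'' + 20 = 0
General solution: y(x) = -10 x^2 + A x + B, where A and B are arbitrary constants fixed by the endpoint conditions.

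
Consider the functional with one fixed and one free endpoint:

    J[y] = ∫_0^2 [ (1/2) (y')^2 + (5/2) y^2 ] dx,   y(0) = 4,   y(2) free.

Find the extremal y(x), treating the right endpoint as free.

The Lagrangian L = (1/2) (y')^2 + (5/2) y^2 gives
    ∂L/∂y = 5 y,   ∂L/∂y' = y'.
Euler-Lagrange: y'' − 5 y = 0.
With k = sqrt(5), the general solution is
    y(x) = A cosh(sqrt(5) x) + B sinh(sqrt(5) x).
Fixed left endpoint y(0) = 4 ⇒ A = 4.
The right endpoint x = 2 is free, so the natural (transversality) condition is ∂L/∂y' |_{x=2} = 0, i.e. y'(2) = 0.
Compute y'(x) = A k sinh(k x) + B k cosh(k x), so
    y'(2) = A k sinh(k·2) + B k cosh(k·2) = 0
    ⇒ B = −A tanh(k·2) = − 4 tanh(sqrt(5)·2).
Therefore the extremal is
    y(x) = 4 cosh(sqrt(5) x) − 4 tanh(sqrt(5)·2) sinh(sqrt(5) x).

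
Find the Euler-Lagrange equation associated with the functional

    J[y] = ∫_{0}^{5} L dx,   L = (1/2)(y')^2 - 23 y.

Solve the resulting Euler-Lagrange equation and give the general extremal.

The Lagrangian is L = (1/2)(y')^2 - 23 y.
∂L/∂y = -23.
∂L/∂y' = y'.
The Euler-Lagrange equation d/dx(∂L/∂y') − ∂L/∂y = 0 becomes:
    y'' + 23 = 0
General solution: y(x) = -(23/2) x^2 + A x + B, where A and B are arbitrary constants fixed by the endpoint conditions.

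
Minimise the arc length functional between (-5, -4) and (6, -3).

Arc-length functional: J[y] = ∫ sqrt(1 + (y')^2) dx.
Lagrangian L = sqrt(1 + (y')^2) has no explicit y dependence, so ∂L/∂y = 0 and the Euler-Lagrange equation gives
    d/dx( y' / sqrt(1 + (y')^2) ) = 0  ⇒  y' / sqrt(1 + (y')^2) = const.
Hence y' is constant, so y(x) is affine.
Fitting the endpoints (-5, -4) and (6, -3):
    slope m = ((-3) − (-4)) / (6 − (-5)) = 1/11,
    intercept c = (-4) − m·(-5) = -39/11.
Extremal: y(x) = (1/11) x - 39/11.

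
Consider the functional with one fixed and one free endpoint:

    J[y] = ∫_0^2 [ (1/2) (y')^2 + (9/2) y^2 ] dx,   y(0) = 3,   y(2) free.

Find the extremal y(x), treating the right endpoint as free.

The Lagrangian L = (1/2) (y')^2 + (9/2) y^2 gives
    ∂L/∂y = 9 y,   ∂L/∂y' = y'.
Euler-Lagrange: y'' − 9 y = 0.
With k = 3, the general solution is
    y(x) = A cosh(3 x) + B sinh(3 x).
Fixed left endpoint y(0) = 3 ⇒ A = 3.
The right endpoint x = 2 is free, so the natural (transversality) condition is ∂L/∂y' |_{x=2} = 0, i.e. y'(2) = 0.
Compute y'(x) = A k sinh(k x) + B k cosh(k x), so
    y'(2) = A k sinh(k·2) + B k cosh(k·2) = 0
    ⇒ B = −A tanh(k·2) = − 3 tanh(3·2).
Therefore the extremal is
    y(x) = 3 cosh(3 x) − 3 tanh(3·2) sinh(3 x).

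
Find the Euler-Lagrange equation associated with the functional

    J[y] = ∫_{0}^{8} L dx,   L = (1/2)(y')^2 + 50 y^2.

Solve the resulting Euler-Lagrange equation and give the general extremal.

The Lagrangian is L = (1/2)(y')^2 + 50 y^2.
∂L/∂y = 100y.
∂L/∂y' = y'.
The Euler-Lagrange equation d/dx(∂L/∂y') − ∂L/∂y = 0 becomes:
    y'' - 100 y = 0
General solution: y(x) = A e^(10x) + B e^(-10x), where A and B are arbitrary constants fixed by the endpoint conditions.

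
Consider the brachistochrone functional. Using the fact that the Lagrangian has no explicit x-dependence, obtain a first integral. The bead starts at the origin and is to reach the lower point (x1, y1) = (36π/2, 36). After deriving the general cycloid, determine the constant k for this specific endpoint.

The Lagrangian L = sqrt((1 + y'^2) / y) has no explicit x dependence, so the Beltrami identity applies:
    L − y' ∂L/∂y' = C.
Compute ∂L/∂y' = y' / sqrt(y (1 + y'^2)).
Substitute:
    sqrt((1 + y'^2)/y) − y'·y' / sqrt(y (1 + y'^2))
    = (1 + y'^2) / sqrt(y (1 + y'^2)) − y'^2 / sqrt(y (1 + y'^2))
    = 1 / sqrt(y (1 + y'^2)) = C.
Squaring and rearranging gives the first integral
    y (1 + y'^2) = 1/C^2 =: k   (constant).
Solving this first-order ODE by the substitution
    y = (k/2)(1 − cos θ)
yields the cycloid parameterisation
    x(θ) = (k/2)(θ − sin θ),   y(θ) = (k/2)(1 − cos θ).
The constant k is fixed by the endpoint condition.
Now fit the given lower endpoint (x1, y1) = (36π/2, 36). At the bottom of the first arch (θ = π), the parametric equations give
    y(π) = (k/2)(1 − cos π) = k,
    x(π) = (k/2)(π − sin π) = kπ/2.
Matching y(π) = 36 gives k = 36, consistent with x(π) = 36π/2. Therefore the specific cycloid is
    x(θ) = (36/2)(θ − sin θ),   y(θ) = (36/2)(1 − cos θ).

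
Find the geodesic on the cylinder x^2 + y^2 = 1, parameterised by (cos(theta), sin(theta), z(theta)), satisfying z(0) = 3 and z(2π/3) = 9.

Parameterise the cylinder of radius R = 1 as
    r(θ) = (cos θ, sin θ, z(θ)).
The arc-length element is
    ds = sqrt(1 + (dz/dθ)^2) dθ,
so the Lagrangian is L = sqrt(1 + z'^2).
L depends on z' only, not on z or θ, so ∂L/∂z = 0 and
    ∂L/∂z' = z' / sqrt(1 + z'^2).
The Euler-Lagrange equation gives
    d/dθ( z' / sqrt(1 + z'^2) ) = 0,
so z' is constant. Integrating once:
    z(θ) = a θ + b,
a helix on the cylinder (a straight line when the cylinder is unrolled). The constants a, b are determined by the endpoint conditions.
With endpoint conditions z(0) = 3 and z(2π/3) = 9: from z(0) = b we get b = 3, and a·2π/3 + 3 = 9 gives a = 9/π, so
    z(θ) = (9/π) θ + 3.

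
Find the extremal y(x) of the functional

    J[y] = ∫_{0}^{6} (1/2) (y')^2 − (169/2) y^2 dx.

The Lagrangian is L = (1/2) (y')^2 − (169/2) y^2.
Compute ∂L/∂y = -169y, ∂L/∂y' = y'.
The Euler-Lagrange equation d/dx(∂L/∂y') − ∂L/∂y = 0 reduces to
    y'' + 169 y = 0.
Its general solution is
    y(x) = A sin(13x) + B cos(13x),
with A, B fixed by the endpoint conditions.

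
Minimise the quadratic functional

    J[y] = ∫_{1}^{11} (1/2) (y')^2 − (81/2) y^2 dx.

The Lagrangian is L = (1/2) (y')^2 − (81/2) y^2.
Compute ∂L/∂y = -81y, ∂L/∂y' = y'.
The Euler-Lagrange equation d/dx(∂L/∂y') − ∂L/∂y = 0 reduces to
    y'' + 81 y = 0.
Its general solution is
    y(x) = A sin(9x) + B cos(9x),
with A, B fixed by the endpoint conditions.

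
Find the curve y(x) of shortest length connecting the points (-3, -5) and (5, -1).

Arc-length functional: J[y] = ∫ sqrt(1 + (y')^2) dx.
Lagrangian L = sqrt(1 + (y')^2) has no explicit y dependence, so ∂L/∂y = 0 and the Euler-Lagrange equation gives
    d/dx( y' / sqrt(1 + (y')^2) ) = 0  ⇒  y' / sqrt(1 + (y')^2) = const.
Hence y' is constant, so y(x) is affine.
Fitting the endpoints (-3, -5) and (5, -1):
    slope m = ((-1) − (-5)) / (5 − (-3)) = 1/2,
    intercept c = (-5) − m·(-3) = -7/2.
Extremal: y(x) = (1/2) x - 7/2.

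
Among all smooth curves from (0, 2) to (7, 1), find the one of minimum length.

Arc-length functional: J[y] = ∫ sqrt(1 + (y')^2) dx.
Lagrangian L = sqrt(1 + (y')^2) has no explicit y dependence, so ∂L/∂y = 0 and the Euler-Lagrange equation gives
    d/dx( y' / sqrt(1 + (y')^2) ) = 0  ⇒  y' / sqrt(1 + (y')^2) = const.
Hence y' is constant, so y(x) is affine.
Fitting the endpoints (0, 2) and (7, 1):
    slope m = (1 − 2) / (7 − 0) = -1/7,
    intercept c = 2 − m·0 = 2.
Extremal: y(x) = (-1/7) x + 2.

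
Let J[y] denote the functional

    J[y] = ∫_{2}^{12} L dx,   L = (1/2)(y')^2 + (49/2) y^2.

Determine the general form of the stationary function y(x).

The Lagrangian is L = (1/2)(y')^2 + (49/2) y^2.
∂L/∂y = 49y.
∂L/∂y' = y'.
The Euler-Lagrange equation d/dx(∂L/∂y') − ∂L/∂y = 0 becomes:
    y'' - 49 y = 0
General solution: y(x) = A e^(7x) + B e^(-7x), where A and B are arbitrary constants fixed by the endpoint conditions.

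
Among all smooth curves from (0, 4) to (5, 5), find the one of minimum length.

Arc-length functional: J[y] = ∫ sqrt(1 + (y')^2) dx.
Lagrangian L = sqrt(1 + (y')^2) has no explicit y dependence, so ∂L/∂y = 0 and the Euler-Lagrange equation gives
    d/dx( y' / sqrt(1 + (y')^2) ) = 0  ⇒  y' / sqrt(1 + (y')^2) = const.
Hence y' is constant, so y(x) is affine.
Fitting the endpoints (0, 4) and (5, 5):
    slope m = (5 − 4) / (5 − 0) = 1/5,
    intercept c = 4 − m·0 = 4.
Extremal: y(x) = (1/5) x + 4.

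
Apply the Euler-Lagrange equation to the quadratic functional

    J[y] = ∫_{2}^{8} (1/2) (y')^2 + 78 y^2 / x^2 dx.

The Lagrangian is L = (1/2) (y')^2 + 78 y^2 / x^2.
Compute ∂L/∂y = 156y/x^2, ∂L/∂y' = y'.
The Euler-Lagrange equation d/dx(∂L/∂y') − ∂L/∂y = 0 reduces to
    y'' − 156/x^2 · y = 0  (x > 0).
Its general solution is
    y(x) = A x^13 + B x^(-12),
with A, B fixed by the endpoint conditions.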